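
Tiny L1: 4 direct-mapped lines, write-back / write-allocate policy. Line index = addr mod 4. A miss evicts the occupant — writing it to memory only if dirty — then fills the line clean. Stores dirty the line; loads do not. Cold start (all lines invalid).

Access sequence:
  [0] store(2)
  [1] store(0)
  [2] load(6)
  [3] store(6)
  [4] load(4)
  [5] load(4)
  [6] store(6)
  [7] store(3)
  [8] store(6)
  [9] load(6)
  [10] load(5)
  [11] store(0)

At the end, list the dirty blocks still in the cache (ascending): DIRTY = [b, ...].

0: W B2 → L2 miss [D]
1: W B0 → L0 miss [D]
2: R B6 → L2 miss wb→B2 [-]
3: W B6 → L2 hit [D]
4: R B4 → L0 miss wb→B0 [-]
5: R B4 → L0 hit [-]
6: W B6 → L2 hit [D]
7: W B3 → L3 miss [D]
8: W B6 → L2 hit [D]
9: R B6 → L2 hit [D]
10: R B5 → L1 miss [-]
11: W B0 → L0 miss [D]

DIRTY = [0, 3, 6]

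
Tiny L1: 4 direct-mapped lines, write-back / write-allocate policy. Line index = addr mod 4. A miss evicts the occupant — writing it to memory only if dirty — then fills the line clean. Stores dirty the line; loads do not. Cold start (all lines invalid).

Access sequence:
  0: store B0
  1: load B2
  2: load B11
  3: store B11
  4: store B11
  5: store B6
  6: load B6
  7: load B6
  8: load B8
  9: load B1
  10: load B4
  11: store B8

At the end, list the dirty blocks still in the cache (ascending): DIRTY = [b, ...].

0: W B0 → L0 miss [D]
1: R B2 → L2 miss [-]
2: R B11 → L3 miss [-]
3: W B11 → L3 hit [D]
4: W B11 → L3 hit [D]
5: W B6 → L2 miss [D]
6: R B6 → L2 hit [D]
7: R B6 → L2 hit [D]
8: R B8 → L0 miss wb→B0 [-]
9: R B1 → L1 miss [-]
10: R B4 → L0 miss [-]
11: W B8 → L0 miss [D]

DIRTY = [6, 8, 11]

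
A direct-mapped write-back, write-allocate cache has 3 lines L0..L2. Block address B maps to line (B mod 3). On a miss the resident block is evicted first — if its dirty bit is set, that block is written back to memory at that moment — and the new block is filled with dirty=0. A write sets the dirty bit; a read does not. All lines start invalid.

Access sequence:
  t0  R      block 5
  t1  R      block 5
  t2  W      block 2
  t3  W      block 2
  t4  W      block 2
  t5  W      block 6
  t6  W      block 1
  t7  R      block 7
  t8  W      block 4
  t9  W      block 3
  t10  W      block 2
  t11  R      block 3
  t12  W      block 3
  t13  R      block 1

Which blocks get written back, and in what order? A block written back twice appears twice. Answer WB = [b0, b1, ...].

WB = [1, 6, 4]

0: R B5 -> L2 miss  d=-]
1: R B5 -> L2 hit  d=-]
2: W B2 -> L2 miss  d=D]
3: W B2 -> L2 hit  d=D]
4: W B2 -> L2 hit  d=D]
5: W B6 -> L0 miss  d=D]
6: W B1 -> L1 miss  d=D]
7: R B7 -> L1 miss wb->B1  d=-]
8: W B4 -> L1 miss  d=D]
9: W B3 -> L0 miss wb->B6  d=D]
10: W B2 -> L2 hit  d=D]
11: R B3 -> L0 hit  d=D]
12: W B3 -> L0 hit  d=D]
13: R B1 -> L1 miss wb->B4  d=-]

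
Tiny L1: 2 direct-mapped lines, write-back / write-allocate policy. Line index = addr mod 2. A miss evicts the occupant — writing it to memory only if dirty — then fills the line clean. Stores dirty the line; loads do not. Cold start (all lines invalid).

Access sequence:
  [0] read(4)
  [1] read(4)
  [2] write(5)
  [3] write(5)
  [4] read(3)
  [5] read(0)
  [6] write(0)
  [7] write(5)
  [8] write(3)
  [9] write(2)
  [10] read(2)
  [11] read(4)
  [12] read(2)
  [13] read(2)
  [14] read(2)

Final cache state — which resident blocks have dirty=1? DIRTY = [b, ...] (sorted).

  0 | R B4 → L0 miss [-]
  1 | R B4 → L0 hit [-]
  2 | W B5 → L1 miss [D]
  3 | W B5 → L1 hit [D]
  4 | R B3 → L1 miss wb→B5 [-]
  5 | R B0 → L0 miss [-]
  6 | W B0 → L0 hit [D]
  7 | W B5 → L1 miss [D]
  8 | W B3 → L1 miss wb→B5 [D]
  9 | W B2 → L0 miss wb→B0 [D]
  10 | R B2 → L0 hit [D]
  11 | R B4 → L0 miss wb→B2 [-]
  12 | R B2 → L0 miss [-]
  13 | R B2 → L0 hit [-]
  14 | R B2 → L0 hit [-]

DIRTY = [3]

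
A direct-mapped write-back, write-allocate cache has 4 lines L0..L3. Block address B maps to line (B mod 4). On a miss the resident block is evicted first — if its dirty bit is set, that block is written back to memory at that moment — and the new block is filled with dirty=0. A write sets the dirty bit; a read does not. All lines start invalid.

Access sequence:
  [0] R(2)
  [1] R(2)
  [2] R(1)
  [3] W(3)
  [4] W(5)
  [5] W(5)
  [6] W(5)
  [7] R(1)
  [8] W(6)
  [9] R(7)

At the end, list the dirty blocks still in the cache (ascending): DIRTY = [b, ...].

DIRTY = [6]

0: R B2 → L2 miss [-]
1: R B2 → L2 hit [-]
2: R B1 → L1 miss [-]
3: W B3 → L3 miss [D]
4: W B5 → L1 miss [D]
5: W B5 → L1 hit [D]
6: W B5 → L1 hit [D]
7: R B1 → L1 miss wb→B5 [-]
8: W B6 → L2 miss [D]
9: R B7 → L3 miss wb→B3 [-]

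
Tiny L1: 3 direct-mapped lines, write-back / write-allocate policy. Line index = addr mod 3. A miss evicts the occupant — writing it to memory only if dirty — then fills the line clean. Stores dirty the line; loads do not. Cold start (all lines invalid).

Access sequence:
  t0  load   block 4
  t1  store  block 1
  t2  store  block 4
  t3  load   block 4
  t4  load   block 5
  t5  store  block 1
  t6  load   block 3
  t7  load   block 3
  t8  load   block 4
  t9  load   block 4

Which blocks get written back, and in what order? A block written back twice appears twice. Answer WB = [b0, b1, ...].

WB = [1, 4, 1]

0: R B4 -> L1 miss  d=-]
1: W B1 -> L1 miss  d=D]
2: W B4 -> L1 miss wb->B1  d=D]
3: R B4 -> L1 hit  d=D]
4: R B5 -> L2 miss  d=-]
5: W B1 -> L1 miss wb->B4  d=D]
6: R B3 -> L0 miss  d=-]
7: R B3 -> L0 hit  d=-]
8: R B4 -> L1 miss wb->B1  d=-]
9: R B4 -> L1 hit  d=-]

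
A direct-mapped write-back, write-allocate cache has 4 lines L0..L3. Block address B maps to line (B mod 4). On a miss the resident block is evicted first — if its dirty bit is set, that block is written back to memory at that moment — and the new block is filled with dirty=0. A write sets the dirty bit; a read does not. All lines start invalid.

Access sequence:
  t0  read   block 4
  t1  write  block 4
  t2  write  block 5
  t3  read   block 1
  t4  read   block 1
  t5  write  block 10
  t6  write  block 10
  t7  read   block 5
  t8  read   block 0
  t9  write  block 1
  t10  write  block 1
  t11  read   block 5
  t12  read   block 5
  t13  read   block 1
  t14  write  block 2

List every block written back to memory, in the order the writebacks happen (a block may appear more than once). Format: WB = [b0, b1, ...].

  0 | R B4 → L0 miss [-]
  1 | W B4 → L0 hit [D]
  2 | W B5 → L1 miss [D]
  3 | R B1 → L1 miss wb→B5 [-]
  4 | R B1 → L1 hit [-]
  5 | W B10 → L2 miss [D]
  6 | W B10 → L2 hit [D]
  7 | R B5 → L1 miss [-]
  8 | R B0 → L0 miss wb→B4 [-]
  9 | W B1 → L1 miss [D]
  10 | W B1 → L1 hit [D]
  11 | R B5 → L1 miss wb→B1 [-]
  12 | R B5 → L1 hit [-]
  13 | R B1 → L1 miss [-]
  14 | W B2 → L2 miss wb→B10 [D]

WB = [5, 4, 1, 10]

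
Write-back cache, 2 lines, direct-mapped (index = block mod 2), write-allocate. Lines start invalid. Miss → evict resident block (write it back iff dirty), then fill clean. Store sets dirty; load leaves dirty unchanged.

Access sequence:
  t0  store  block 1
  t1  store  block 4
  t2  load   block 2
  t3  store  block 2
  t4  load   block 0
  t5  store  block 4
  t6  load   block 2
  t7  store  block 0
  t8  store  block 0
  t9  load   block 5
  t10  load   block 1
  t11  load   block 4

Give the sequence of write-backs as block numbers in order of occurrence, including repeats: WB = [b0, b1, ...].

0: W B1 → L1 miss [D]
1: W B4 → L0 miss [D]
2: R B2 → L0 miss wb→B4 [-]
3: W B2 → L0 hit [D]
4: R B0 → L0 miss wb→B2 [-]
5: W B4 → L0 miss [D]
6: R B2 → L0 miss wb→B4 [-]
7: W B0 → L0 miss [D]
8: W B0 → L0 hit [D]
9: R B5 → L1 miss wb→B1 [-]
10: R B1 → L1 miss [-]
11: R B4 → L0 miss wb→B0 [-]

WB = [4, 2, 4, 1, 0]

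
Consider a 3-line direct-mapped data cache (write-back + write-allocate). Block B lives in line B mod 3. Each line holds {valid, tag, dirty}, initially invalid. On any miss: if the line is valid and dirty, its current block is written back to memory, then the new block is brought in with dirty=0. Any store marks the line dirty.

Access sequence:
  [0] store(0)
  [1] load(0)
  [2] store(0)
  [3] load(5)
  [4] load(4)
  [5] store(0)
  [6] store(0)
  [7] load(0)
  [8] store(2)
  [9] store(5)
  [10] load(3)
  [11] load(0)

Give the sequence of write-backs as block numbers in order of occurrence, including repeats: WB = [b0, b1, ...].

0: W B0 → L0 miss [D]
1: R B0 → L0 hit [D]
2: W B0 → L0 hit [D]
3: R B5 → L2 miss [-]
4: R B4 → L1 miss [-]
5: W B0 → L0 hit [D]
6: W B0 → L0 hit [D]
7: R B0 → L0 hit [D]
8: W B2 → L2 miss [D]
9: W B5 → L2 miss wb→B2 [D]
10: R B3 → L0 miss wb→B0 [-]
11: R B0 → L0 miss [-]

WB = [2, 0]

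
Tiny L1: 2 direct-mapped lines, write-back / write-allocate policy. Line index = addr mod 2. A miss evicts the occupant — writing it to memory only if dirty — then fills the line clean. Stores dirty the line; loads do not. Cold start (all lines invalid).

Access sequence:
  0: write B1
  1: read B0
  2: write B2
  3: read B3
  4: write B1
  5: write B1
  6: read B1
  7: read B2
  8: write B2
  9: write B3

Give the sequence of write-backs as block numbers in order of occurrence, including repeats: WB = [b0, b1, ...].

  0 | W B1 → L1 miss [D]
  1 | R B0 → L0 miss [-]
  2 | W B2 → L0 miss [D]
  3 | R B3 → L1 miss wb→B1 [-]
  4 | W B1 → L1 miss [D]
  5 | W B1 → L1 hit [D]
  6 | R B1 → L1 hit [D]
  7 | R B2 → L0 hit [D]
  8 | W B2 → L0 hit [D]
  9 | W B3 → L1 miss wb→B1 [D]

WB = [1, 1]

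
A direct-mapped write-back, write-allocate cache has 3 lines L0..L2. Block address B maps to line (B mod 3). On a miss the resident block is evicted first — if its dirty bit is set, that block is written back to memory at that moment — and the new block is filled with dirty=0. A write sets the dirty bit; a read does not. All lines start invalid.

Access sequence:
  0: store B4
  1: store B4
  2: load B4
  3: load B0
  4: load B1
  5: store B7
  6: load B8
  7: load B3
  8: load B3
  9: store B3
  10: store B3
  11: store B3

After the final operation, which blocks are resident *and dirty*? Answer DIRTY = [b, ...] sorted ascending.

DIRTY = [3, 7]

0: W B4 → L1 miss [D]
1: W B4 → L1 hit [D]
2: R B4 → L1 hit [D]
3: R B0 → L0 miss [-]
4: R B1 → L1 miss wb→B4 [-]
5: W B7 → L1 miss [D]
6: R B8 → L2 miss [-]
7: R B3 → L0 miss [-]
8: R B3 → L0 hit [-]
9: W B3 → L0 hit [D]
10: W B3 → L0 hit [D]
11: W B3 → L0 hit [D]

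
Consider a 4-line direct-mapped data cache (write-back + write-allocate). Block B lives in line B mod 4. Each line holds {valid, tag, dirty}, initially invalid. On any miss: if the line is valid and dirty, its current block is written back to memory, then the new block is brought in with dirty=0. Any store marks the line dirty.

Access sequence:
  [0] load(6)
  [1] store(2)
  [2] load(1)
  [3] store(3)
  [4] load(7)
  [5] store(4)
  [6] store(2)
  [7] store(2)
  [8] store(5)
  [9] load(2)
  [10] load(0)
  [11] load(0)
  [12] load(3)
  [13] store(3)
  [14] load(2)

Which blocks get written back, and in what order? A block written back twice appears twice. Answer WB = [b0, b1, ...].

  0 | R B6 → L2 miss [-]
  1 | W B2 → L2 miss [D]
  2 | R B1 → L1 miss [-]
  3 | W B3 → L3 miss [D]
  4 | R B7 → L3 miss wb→B3 [-]
  5 | W B4 → L0 miss [D]
  6 | W B2 → L2 hit [D]
  7 | W B2 → L2 hit [D]
  8 | W B5 → L1 miss [D]
  9 | R B2 → L2 hit [D]
  10 | R B0 → L0 miss wb→B4 [-]
  11 | R B0 → L0 hit [-]
  12 | R B3 → L3 miss [-]
  13 | W B3 → L3 hit [D]
  14 | R B2 → L2 hit [D]

WB = [3, 4]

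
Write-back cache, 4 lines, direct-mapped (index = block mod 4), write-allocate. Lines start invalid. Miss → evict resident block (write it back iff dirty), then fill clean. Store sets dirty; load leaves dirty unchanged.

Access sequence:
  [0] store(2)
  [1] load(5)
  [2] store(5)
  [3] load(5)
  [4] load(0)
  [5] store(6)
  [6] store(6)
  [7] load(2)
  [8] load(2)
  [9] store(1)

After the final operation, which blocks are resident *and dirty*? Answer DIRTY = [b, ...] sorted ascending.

DIRTY = [1]

0: W B2 → L2 miss [D]
1: R B5 → L1 miss [-]
2: W B5 → L1 hit [D]
3: R B5 → L1 hit [D]
4: R B0 → L0 miss [-]
5: W B6 → L2 miss wb→B2 [D]
6: W B6 → L2 hit [D]
7: R B2 → L2 miss wb→B6 [-]
8: R B2 → L2 hit [-]
9: W B1 → L1 miss wb→B5 [D]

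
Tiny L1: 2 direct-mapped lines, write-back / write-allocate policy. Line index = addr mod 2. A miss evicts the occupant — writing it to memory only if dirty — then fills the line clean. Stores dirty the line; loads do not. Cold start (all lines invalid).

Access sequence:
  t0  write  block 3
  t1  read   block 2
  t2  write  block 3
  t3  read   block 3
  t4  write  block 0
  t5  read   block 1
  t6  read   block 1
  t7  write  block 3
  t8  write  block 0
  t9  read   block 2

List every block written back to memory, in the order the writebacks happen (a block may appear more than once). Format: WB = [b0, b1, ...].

0: W B3 -> L1 miss  d=D]
1: R B2 -> L0 miss  d=-]
2: W B3 -> L1 hit  d=D]
3: R B3 -> L1 hit  d=D]
4: W B0 -> L0 miss  d=D]
5: R B1 -> L1 miss wb->B3  d=-]
6: R B1 -> L1 hit  d=-]
7: W B3 -> L1 miss  d=D]
8: W B0 -> L0 hit  d=D]
9: R B2 -> L0 miss wb->B0  d=-]

WB = [3, 0]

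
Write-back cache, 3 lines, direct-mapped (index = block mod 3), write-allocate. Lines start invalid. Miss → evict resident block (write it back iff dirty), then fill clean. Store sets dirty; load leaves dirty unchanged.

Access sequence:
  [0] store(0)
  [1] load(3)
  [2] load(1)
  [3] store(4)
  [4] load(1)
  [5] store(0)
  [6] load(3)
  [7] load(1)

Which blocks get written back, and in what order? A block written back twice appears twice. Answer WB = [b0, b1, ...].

0: W B0 -> L0 miss  d=D]
1: R B3 -> L0 miss wb->B0  d=-]
2: R B1 -> L1 miss  d=-]
3: W B4 -> L1 miss  d=D]
4: R B1 -> L1 miss wb->B4  d=-]
5: W B0 -> L0 miss  d=D]
6: R B3 -> L0 miss wb->B0  d=-]
7: R B1 -> L1 hit  d=-]

WB = [0, 4, 0]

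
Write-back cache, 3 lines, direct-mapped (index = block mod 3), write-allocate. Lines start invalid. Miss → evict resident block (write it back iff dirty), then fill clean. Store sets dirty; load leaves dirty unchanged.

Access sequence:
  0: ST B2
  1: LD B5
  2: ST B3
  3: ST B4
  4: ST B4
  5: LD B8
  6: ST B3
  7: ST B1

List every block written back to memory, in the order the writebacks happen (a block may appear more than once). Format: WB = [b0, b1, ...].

0: W B2 → L2 miss [D]
1: R B5 → L2 miss wb→B2 [-]
2: W B3 → L0 miss [D]
3: W B4 → L1 miss [D]
4: W B4 → L1 hit [D]
5: R B8 → L2 miss [-]
6: W B3 → L0 hit [D]
7: W B1 → L1 miss wb→B4 [D]

WB = [2, 4]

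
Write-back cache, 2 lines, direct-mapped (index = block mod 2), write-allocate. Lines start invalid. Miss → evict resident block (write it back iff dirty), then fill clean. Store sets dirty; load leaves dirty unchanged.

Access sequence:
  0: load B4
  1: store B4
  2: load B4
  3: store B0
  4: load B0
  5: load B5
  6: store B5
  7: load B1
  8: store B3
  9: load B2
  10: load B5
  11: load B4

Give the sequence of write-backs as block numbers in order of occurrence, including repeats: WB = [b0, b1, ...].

0: R B4 -> L0 miss  d=-]
1: W B4 -> L0 hit  d=D]
2: R B4 -> L0 hit  d=D]
3: W B0 -> L0 miss wb->B4  d=D]
4: R B0 -> L0 hit  d=D]
5: R B5 -> L1 miss  d=-]
6: W B5 -> L1 hit  d=D]
7: R B1 -> L1 miss wb->B5  d=-]
8: W B3 -> L1 miss  d=D]
9: R B2 -> L0 miss wb->B0  d=-]
10: R B5 -> L1 miss wb->B3  d=-]
11: R B4 -> L0 miss  d=-]

WB = [4, 5, 0, 3]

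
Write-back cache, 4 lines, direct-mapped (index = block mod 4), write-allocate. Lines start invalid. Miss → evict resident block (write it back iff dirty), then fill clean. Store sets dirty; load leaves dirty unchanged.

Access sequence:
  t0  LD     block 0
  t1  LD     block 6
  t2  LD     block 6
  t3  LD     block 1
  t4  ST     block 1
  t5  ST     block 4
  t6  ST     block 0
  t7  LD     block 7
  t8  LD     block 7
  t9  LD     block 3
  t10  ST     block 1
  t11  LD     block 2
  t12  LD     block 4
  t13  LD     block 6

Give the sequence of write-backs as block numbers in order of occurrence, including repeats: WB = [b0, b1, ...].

WB = [4, 0]

  0 | R B0 → L0 miss [-]
  1 | R B6 → L2 miss [-]
  2 | R B6 → L2 hit [-]
  3 | R B1 → L1 miss [-]
  4 | W B1 → L1 hit [D]
  5 | W B4 → L0 miss [D]
  6 | W B0 → L0 miss wb→B4 [D]
  7 | R B7 → L3 miss [-]
  8 | R B7 → L3 hit [-]
  9 | R B3 → L3 miss [-]
  10 | W B1 → L1 hit [D]
  11 | R B2 → L2 miss [-]
  12 | R B4 → L0 miss wb→B0 [-]
  13 | R B6 → L2 miss [-]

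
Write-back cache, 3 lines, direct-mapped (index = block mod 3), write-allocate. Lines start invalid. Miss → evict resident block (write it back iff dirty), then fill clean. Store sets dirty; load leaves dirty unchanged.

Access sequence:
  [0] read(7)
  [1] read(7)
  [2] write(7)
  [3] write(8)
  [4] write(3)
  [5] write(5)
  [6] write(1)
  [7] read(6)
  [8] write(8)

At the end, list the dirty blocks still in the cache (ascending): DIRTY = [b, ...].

  0 | R B7 → L1 miss [-]
  1 | R B7 → L1 hit [-]
  2 | W B7 → L1 hit [D]
  3 | W B8 → L2 miss [D]
  4 | W B3 → L0 miss [D]
  5 | W B5 → L2 miss wb→B8 [D]
  6 | W B1 → L1 miss wb→B7 [D]
  7 | R B6 → L0 miss wb→B3 [-]
  8 | W B8 → L2 miss wb→B5 [D]

DIRTY = [1, 8]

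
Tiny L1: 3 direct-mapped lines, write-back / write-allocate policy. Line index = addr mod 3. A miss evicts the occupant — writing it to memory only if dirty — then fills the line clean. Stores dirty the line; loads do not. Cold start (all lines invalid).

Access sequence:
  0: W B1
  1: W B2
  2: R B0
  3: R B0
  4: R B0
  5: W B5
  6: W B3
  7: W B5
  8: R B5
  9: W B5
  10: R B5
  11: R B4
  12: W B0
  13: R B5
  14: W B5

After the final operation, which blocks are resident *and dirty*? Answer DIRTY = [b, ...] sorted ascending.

0: W B1 -> L1 miss  d=D]
1: W B2 -> L2 miss  d=D]
2: R B0 -> L0 miss  d=-]
3: R B0 -> L0 hit  d=-]
4: R B0 -> L0 hit  d=-]
5: W B5 -> L2 miss wb->B2  d=D]
6: W B3 -> L0 miss  d=D]
7: W B5 -> L2 hit  d=D]
8: R B5 -> L2 hit  d=D]
9: W B5 -> L2 hit  d=D]
10: R B5 -> L2 hit  d=D]
11: R B4 -> L1 miss wb->B1  d=-]
12: W B0 -> L0 miss wb->B3  d=D]
13: R B5 -> L2 hit  d=D]
14: W B5 -> L2 hit  d=D]

DIRTY = [0, 5]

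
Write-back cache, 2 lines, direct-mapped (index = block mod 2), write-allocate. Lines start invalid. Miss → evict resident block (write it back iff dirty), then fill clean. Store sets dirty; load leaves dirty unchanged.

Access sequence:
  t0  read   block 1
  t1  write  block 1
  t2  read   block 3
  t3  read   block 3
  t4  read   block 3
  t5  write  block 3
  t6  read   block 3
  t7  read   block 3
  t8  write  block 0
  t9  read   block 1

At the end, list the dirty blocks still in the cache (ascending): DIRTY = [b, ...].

DIRTY = [0]

0: R B1 -> L1 miss  d=-]
1: W B1 -> L1 hit  d=D]
2: R B3 -> L1 miss wb->B1  d=-]
3: R B3 -> L1 hit  d=-]
4: R B3 -> L1 hit  d=-]
5: W B3 -> L1 hit  d=D]
6: R B3 -> L1 hit  d=D]
7: R B3 -> L1 hit  d=D]
8: W B0 -> L0 miss  d=D]
9: R B1 -> L1 miss wb->B3  d=-]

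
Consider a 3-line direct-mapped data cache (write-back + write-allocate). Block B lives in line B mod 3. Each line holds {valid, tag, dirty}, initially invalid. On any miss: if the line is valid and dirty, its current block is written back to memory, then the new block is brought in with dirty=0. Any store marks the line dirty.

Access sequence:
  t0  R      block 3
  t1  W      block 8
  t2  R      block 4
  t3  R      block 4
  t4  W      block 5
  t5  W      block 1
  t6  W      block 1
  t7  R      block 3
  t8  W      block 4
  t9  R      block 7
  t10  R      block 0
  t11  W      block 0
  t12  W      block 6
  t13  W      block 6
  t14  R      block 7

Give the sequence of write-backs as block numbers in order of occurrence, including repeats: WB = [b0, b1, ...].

0: R B3 -> L0 miss  d=-]
1: W B8 -> L2 miss  d=D]
2: R B4 -> L1 miss  d=-]
3: R B4 -> L1 hit  d=-]
4: W B5 -> L2 miss wb->B8  d=D]
5: W B1 -> L1 miss  d=D]
6: W B1 -> L1 hit  d=D]
7: R B3 -> L0 hit  d=-]
8: W B4 -> L1 miss wb->B1  d=D]
9: R B7 -> L1 miss wb->B4  d=-]
10: R B0 -> L0 miss  d=-]
11: W B0 -> L0 hit  d=D]
12: W B6 -> L0 miss wb->B0  d=D]
13: W B6 -> L0 hit  d=D]
14: R B7 -> L1 hit  d=-]

WB = [8, 1, 4, 0]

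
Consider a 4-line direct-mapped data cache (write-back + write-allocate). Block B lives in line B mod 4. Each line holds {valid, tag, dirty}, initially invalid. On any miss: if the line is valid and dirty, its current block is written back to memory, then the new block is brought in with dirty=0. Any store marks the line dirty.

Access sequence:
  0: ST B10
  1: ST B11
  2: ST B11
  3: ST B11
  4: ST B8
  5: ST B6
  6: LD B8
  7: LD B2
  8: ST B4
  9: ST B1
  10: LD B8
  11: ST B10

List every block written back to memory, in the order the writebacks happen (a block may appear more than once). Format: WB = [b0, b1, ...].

0: W B10 -> L2 miss  d=D]
1: W B11 -> L3 miss  d=D]
2: W B11 -> L3 hit  d=D]
3: W B11 -> L3 hit  d=D]
4: W B8 -> L0 miss  d=D]
5: W B6 -> L2 miss wb->B10  d=D]
6: R B8 -> L0 hit  d=D]
7: R B2 -> L2 miss wb->B6  d=-]
8: W B4 -> L0 miss wb->B8  d=D]
9: W B1 -> L1 miss  d=D]
10: R B8 -> L0 miss wb->B4  d=-]
11: W B10 -> L2 miss  d=D]

WB = [10, 6, 8, 4]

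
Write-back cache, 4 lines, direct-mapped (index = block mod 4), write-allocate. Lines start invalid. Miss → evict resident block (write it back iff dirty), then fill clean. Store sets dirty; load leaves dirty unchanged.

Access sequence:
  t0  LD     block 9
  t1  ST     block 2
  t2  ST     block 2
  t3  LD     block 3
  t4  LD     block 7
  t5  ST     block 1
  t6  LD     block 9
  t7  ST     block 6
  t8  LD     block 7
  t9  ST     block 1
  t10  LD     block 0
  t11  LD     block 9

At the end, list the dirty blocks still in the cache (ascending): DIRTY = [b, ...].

DIRTY = [6]

0: R B9 -> L1 miss  d=-]
1: W B2 -> L2 miss  d=D]
2: W B2 -> L2 hit  d=D]
3: R B3 -> L3 miss  d=-]
4: R B7 -> L3 miss  d=-]
5: W B1 -> L1 miss  d=D]
6: R B9 -> L1 miss wb->B1  d=-]
7: W B6 -> L2 miss wb->B2  d=D]
8: R B7 -> L3 hit  d=-]
9: W B1 -> L1 miss  d=D]
10: R B0 -> L0 miss  d=-]
11: R B9 -> L1 miss wb->B1  d=-]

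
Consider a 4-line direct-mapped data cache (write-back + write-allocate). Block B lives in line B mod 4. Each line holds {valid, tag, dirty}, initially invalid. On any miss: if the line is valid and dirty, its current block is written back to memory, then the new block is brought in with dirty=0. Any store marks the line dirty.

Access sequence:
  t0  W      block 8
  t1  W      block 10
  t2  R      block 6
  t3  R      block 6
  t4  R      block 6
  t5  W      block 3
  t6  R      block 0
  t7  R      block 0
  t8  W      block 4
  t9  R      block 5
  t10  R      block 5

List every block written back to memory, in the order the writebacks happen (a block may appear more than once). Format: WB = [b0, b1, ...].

0: W B8 → L0 miss [D]
1: W B10 → L2 miss [D]
2: R B6 → L2 miss wb→B10 [-]
3: R B6 → L2 hit [-]
4: R B6 → L2 hit [-]
5: W B3 → L3 miss [D]
6: R B0 → L0 miss wb→B8 [-]
7: R B0 → L0 hit [-]
8: W B4 → L0 miss [D]
9: R B5 → L1 miss [-]
10: R B5 → L1 hit [-]

WB = [10, 8]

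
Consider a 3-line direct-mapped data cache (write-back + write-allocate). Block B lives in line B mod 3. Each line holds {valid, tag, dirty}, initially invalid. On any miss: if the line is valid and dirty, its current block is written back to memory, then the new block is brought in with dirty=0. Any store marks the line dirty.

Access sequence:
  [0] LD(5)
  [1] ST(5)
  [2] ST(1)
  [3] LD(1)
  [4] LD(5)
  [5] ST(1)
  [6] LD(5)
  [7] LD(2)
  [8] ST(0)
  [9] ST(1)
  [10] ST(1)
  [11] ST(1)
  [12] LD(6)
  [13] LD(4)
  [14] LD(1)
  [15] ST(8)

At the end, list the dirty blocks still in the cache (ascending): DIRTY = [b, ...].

0: R B5 → L2 miss [-]
1: W B5 → L2 hit [D]
2: W B1 → L1 miss [D]
3: R B1 → L1 hit [D]
4: R B5 → L2 hit [D]
5: W B1 → L1 hit [D]
6: R B5 → L2 hit [D]
7: R B2 → L2 miss wb→B5 [-]
8: W B0 → L0 miss [D]
9: W B1 → L1 hit [D]
10: W B1 → L1 hit [D]
11: W B1 → L1 hit [D]
12: R B6 → L0 miss wb→B0 [-]
13: R B4 → L1 miss wb→B1 [-]
14: R B1 → L1 miss [-]
15: W B8 → L2 miss [D]

DIRTY = [8]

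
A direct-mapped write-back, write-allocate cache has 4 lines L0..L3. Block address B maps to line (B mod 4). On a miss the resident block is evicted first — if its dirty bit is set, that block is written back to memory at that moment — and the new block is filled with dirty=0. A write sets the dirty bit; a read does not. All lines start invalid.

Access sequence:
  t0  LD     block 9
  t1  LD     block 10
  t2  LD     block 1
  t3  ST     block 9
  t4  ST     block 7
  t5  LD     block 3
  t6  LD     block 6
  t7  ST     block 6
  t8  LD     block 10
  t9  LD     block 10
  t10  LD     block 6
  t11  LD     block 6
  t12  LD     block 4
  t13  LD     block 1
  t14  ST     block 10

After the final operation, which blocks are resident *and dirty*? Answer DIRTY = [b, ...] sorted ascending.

0: R B9 → L1 miss [-]
1: R B10 → L2 miss [-]
2: R B1 → L1 miss [-]
3: W B9 → L1 miss [D]
4: W B7 → L3 miss [D]
5: R B3 → L3 miss wb→B7 [-]
6: R B6 → L2 miss [-]
7: W B6 → L2 hit [D]
8: R B10 → L2 miss wb→B6 [-]
9: R B10 → L2 hit [-]
10: R B6 → L2 miss [-]
11: R B6 → L2 hit [-]
12: R B4 → L0 miss [-]
13: R B1 → L1 miss wb→B9 [-]
14: W B10 → L2 miss [D]

DIRTY = [10]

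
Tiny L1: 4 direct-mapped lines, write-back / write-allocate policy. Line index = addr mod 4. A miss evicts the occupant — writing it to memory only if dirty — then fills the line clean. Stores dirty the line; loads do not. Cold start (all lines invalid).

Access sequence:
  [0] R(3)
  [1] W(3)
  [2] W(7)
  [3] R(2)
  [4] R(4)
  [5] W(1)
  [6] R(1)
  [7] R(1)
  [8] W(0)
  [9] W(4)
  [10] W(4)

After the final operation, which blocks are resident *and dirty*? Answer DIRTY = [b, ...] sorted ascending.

0: R B3 → L3 miss [-]
1: W B3 → L3 hit [D]
2: W B7 → L3 miss wb→B3 [D]
3: R B2 → L2 miss [-]
4: R B4 → L0 miss [-]
5: W B1 → L1 miss [D]
6: R B1 → L1 hit [D]
7: R B1 → L1 hit [D]
8: W B0 → L0 miss [D]
9: W B4 → L0 miss wb→B0 [D]
10: W B4 → L0 hit [D]

DIRTY = [1, 4, 7]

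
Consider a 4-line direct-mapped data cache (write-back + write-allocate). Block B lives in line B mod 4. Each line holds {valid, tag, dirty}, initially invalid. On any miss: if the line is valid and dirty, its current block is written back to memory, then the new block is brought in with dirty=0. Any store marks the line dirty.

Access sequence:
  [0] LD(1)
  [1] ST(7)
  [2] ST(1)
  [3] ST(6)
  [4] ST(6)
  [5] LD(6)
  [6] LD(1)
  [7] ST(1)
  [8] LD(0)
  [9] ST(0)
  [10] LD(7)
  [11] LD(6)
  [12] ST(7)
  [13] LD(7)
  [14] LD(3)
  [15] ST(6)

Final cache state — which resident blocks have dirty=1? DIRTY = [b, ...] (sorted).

0: R B1 → L1 miss [-]
1: W B7 → L3 miss [D]
2: W B1 → L1 hit [D]
3: W B6 → L2 miss [D]
4: W B6 → L2 hit [D]
5: R B6 → L2 hit [D]
6: R B1 → L1 hit [D]
7: W B1 → L1 hit [D]
8: R B0 → L0 miss [-]
9: W B0 → L0 hit [D]
10: R B7 → L3 hit [D]
11: R B6 → L2 hit [D]
12: W B7 → L3 hit [D]
13: R B7 → L3 hit [D]
14: R B3 → L3 miss wb→B7 [-]
15: W B6 → L2 hit [D]

DIRTY = [0, 1, 6]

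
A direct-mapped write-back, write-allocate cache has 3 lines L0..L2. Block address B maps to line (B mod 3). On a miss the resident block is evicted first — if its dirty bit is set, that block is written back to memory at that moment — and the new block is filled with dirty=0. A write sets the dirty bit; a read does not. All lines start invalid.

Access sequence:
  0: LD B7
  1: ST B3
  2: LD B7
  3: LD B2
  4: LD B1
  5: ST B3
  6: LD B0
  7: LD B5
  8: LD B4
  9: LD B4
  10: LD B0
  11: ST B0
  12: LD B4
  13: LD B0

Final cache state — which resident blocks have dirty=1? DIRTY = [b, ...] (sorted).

0: R B7 → L1 miss [-]
1: W B3 → L0 miss [D]
2: R B7 → L1 hit [-]
3: R B2 → L2 miss [-]
4: R B1 → L1 miss [-]
5: W B3 → L0 hit [D]
6: R B0 → L0 miss wb→B3 [-]
7: R B5 → L2 miss [-]
8: R B4 → L1 miss [-]
9: R B4 → L1 hit [-]
10: R B0 → L0 hit [-]
11: W B0 → L0 hit [D]
12: R B4 → L1 hit [-]
13: R B0 → L0 hit [D]

DIRTY = [0]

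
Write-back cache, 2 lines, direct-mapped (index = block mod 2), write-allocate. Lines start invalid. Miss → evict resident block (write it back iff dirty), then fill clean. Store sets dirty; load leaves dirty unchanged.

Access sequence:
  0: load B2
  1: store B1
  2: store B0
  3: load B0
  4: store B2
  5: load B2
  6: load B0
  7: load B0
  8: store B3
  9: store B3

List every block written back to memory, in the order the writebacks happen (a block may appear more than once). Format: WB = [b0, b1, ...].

WB = [0, 2, 1]

  0 | R B2 → L0 miss [-]
  1 | W B1 → L1 miss [D]
  2 | W B0 → L0 miss [D]
  3 | R B0 → L0 hit [D]
  4 | W B2 → L0 miss wb→B0 [D]
  5 | R B2 → L0 hit [D]
  6 | R B0 → L0 miss wb→B2 [-]
  7 | R B0 → L0 hit [-]
  8 | W B3 → L1 miss wb→B1 [D]
  9 | W B3 → L1 hit [D]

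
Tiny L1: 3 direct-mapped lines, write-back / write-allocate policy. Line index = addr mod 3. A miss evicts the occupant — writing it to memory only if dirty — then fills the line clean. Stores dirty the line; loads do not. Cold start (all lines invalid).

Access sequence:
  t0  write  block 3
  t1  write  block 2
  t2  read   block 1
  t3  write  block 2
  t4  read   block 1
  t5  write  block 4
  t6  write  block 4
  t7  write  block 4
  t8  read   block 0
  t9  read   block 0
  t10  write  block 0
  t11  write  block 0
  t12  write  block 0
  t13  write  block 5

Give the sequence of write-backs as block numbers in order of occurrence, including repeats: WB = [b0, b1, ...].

WB = [3, 2]

0: W B3 → L0 miss [D]
1: W B2 → L2 miss [D]
2: R B1 → L1 miss [-]
3: W B2 → L2 hit [D]
4: R B1 → L1 hit [-]
5: W B4 → L1 miss [D]
6: W B4 → L1 hit [D]
7: W B4 → L1 hit [D]
8: R B0 → L0 miss wb→B3 [-]
9: R B0 → L0 hit [-]
10: W B0 → L0 hit [D]
11: W B0 → L0 hit [D]
12: W B0 → L0 hit [D]
13: W B5 → L2 miss wb→B2 [D]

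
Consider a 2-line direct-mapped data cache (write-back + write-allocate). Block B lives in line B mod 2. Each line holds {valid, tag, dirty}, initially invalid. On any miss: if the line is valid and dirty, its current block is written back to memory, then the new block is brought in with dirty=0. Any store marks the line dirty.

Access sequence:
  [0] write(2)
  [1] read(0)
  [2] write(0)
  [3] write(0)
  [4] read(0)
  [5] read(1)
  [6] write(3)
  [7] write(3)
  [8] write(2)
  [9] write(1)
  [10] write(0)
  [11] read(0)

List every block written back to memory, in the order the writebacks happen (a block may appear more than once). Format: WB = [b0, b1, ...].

0: W B2 -> L0 miss  d=D]
1: R B0 -> L0 miss wb->B2  d=-]
2: W B0 -> L0 hit  d=D]
3: W B0 -> L0 hit  d=D]
4: R B0 -> L0 hit  d=D]
5: R B1 -> L1 miss  d=-]
6: W B3 -> L1 miss  d=D]
7: W B3 -> L1 hit  d=D]
8: W B2 -> L0 miss wb->B0  d=D]
9: W B1 -> L1 miss wb->B3  d=D]
10: W B0 -> L0 miss wb->B2  d=D]
11: R B0 -> L0 hit  d=D]

WB = [2, 0, 3, 2]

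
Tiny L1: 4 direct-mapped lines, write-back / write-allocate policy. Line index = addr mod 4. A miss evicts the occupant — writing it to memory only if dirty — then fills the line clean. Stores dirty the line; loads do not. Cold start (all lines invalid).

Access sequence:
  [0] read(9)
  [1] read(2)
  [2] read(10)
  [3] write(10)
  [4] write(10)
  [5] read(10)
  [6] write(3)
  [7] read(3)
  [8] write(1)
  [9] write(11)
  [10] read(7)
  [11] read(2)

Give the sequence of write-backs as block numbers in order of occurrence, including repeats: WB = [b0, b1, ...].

WB = [3, 11, 10]

  0 | R B9 → L1 miss [-]
  1 | R B2 → L2 miss [-]
  2 | R B10 → L2 miss [-]
  3 | W B10 → L2 hit [D]
  4 | W B10 → L2 hit [D]
  5 | R B10 → L2 hit [D]
  6 | W B3 → L3 miss [D]
  7 | R B3 → L3 hit [D]
  8 | W B1 → L1 miss [D]
  9 | W B11 → L3 miss wb→B3 [D]
  10 | R B7 → L3 miss wb→B11 [-]
  11 | R B2 → L2 miss wb→B10 [-]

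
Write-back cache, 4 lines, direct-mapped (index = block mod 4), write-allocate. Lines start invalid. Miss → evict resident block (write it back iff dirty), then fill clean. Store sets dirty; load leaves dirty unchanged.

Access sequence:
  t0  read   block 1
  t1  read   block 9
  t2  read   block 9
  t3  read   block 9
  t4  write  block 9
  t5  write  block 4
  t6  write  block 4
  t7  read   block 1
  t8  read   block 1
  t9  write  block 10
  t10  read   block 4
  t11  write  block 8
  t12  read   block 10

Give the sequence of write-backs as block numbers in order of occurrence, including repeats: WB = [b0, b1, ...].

0: R B1 -> L1 miss  d=-]
1: R B9 -> L1 miss  d=-]
2: R B9 -> L1 hit  d=-]
3: R B9 -> L1 hit  d=-]
4: W B9 -> L1 hit  d=D]
5: W B4 -> L0 miss  d=D]
6: W B4 -> L0 hit  d=D]
7: R B1 -> L1 miss wb->B9  d=-]
8: R B1 -> L1 hit  d=-]
9: W B10 -> L2 miss  d=D]
10: R B4 -> L0 hit  d=D]
11: W B8 -> L0 miss wb->B4  d=D]
12: R B10 -> L2 hit  d=D]

WB = [9, 4]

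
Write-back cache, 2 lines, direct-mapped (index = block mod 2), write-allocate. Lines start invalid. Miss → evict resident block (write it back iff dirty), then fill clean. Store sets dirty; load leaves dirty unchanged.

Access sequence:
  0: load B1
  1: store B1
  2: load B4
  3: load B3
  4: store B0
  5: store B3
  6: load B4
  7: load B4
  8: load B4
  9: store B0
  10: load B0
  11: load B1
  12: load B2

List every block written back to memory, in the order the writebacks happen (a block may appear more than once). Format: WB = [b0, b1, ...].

WB = [1, 0, 3, 0]

  0 | R B1 → L1 miss [-]
  1 | W B1 → L1 hit [D]
  2 | R B4 → L0 miss [-]
  3 | R B3 → L1 miss wb→B1 [-]
  4 | W B0 → L0 miss [D]
  5 | W B3 → L1 hit [D]
  6 | R B4 → L0 miss wb→B0 [-]
  7 | R B4 → L0 hit [-]
  8 | R B4 → L0 hit [-]
  9 | W B0 → L0 miss [D]
  10 | R B0 → L0 hit [D]
  11 | R B1 → L1 miss wb→B3 [-]
  12 | R B2 → L0 miss wb→B0 [-]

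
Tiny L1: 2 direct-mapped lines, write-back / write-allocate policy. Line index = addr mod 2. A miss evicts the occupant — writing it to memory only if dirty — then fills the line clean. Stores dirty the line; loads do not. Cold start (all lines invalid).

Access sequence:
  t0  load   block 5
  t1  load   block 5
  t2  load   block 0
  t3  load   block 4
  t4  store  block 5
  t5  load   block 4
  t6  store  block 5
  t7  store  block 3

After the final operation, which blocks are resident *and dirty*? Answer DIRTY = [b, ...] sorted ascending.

DIRTY = [3]

0: R B5 → L1 miss [-]
1: R B5 → L1 hit [-]
2: R B0 → L0 miss [-]
3: R B4 → L0 miss [-]
4: W B5 → L1 hit [D]
5: R B4 → L0 hit [-]
6: W B5 → L1 hit [D]
7: W B3 → L1 miss wb→B5 [D]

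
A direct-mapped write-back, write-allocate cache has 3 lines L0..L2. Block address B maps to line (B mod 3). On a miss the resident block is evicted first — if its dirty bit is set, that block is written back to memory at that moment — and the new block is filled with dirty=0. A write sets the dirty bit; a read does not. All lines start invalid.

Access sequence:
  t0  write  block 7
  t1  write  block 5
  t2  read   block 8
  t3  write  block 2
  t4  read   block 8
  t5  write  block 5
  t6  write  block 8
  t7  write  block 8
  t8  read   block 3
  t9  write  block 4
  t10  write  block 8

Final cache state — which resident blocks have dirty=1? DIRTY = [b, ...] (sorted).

DIRTY = [4, 8]

0: W B7 -> L1 miss  d=D]
1: W B5 -> L2 miss  d=D]
2: R B8 -> L2 miss wb->B5  d=-]
3: W B2 -> L2 miss  d=D]
4: R B8 -> L2 miss wb->B2  d=-]
5: W B5 -> L2 miss  d=D]
6: W B8 -> L2 miss wb->B5  d=D]
7: W B8 -> L2 hit  d=D]
8: R B3 -> L0 miss  d=-]
9: W B4 -> L1 miss wb->B7  d=D]
10: W B8 -> L2 hit  d=D]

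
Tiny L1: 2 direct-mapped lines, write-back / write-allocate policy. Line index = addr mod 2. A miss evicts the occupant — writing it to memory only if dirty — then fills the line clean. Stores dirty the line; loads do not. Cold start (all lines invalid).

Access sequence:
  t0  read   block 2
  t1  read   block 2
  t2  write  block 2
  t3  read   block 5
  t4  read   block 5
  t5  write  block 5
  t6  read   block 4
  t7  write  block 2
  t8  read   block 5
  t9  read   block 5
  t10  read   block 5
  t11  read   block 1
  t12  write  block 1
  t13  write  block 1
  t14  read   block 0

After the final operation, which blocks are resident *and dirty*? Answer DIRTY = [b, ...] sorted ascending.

DIRTY = [1]

  0 | R B2 → L0 miss [-]
  1 | R B2 → L0 hit [-]
  2 | W B2 → L0 hit [D]
  3 | R B5 → L1 miss [-]
  4 | R B5 → L1 hit [-]
  5 | W B5 → L1 hit [D]
  6 | R B4 → L0 miss wb→B2 [-]
  7 | W B2 → L0 miss [D]
  8 | R B5 → L1 hit [D]
  9 | R B5 → L1 hit [D]
  10 | R B5 → L1 hit [D]
  11 | R B1 → L1 miss wb→B5 [-]
  12 | W B1 → L1 hit [D]
  13 | W B1 → L1 hit [D]
  14 | R B0 → L0 miss wb→B2 [-]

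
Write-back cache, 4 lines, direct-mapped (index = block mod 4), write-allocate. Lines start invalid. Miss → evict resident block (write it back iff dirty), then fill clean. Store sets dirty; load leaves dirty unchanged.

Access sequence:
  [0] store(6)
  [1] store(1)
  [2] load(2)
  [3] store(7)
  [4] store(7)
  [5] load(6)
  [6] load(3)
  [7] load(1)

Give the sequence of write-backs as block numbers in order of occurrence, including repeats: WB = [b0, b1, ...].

WB = [6, 7]

  0 | W B6 → L2 miss [D]
  1 | W B1 → L1 miss [D]
  2 | R B2 → L2 miss wb→B6 [-]
  3 | W B7 → L3 miss [D]
  4 | W B7 → L3 hit [D]
  5 | R B6 → L2 miss [-]
  6 | R B3 → L3 miss wb→B7 [-]
  7 | R B1 → L1 hit [D]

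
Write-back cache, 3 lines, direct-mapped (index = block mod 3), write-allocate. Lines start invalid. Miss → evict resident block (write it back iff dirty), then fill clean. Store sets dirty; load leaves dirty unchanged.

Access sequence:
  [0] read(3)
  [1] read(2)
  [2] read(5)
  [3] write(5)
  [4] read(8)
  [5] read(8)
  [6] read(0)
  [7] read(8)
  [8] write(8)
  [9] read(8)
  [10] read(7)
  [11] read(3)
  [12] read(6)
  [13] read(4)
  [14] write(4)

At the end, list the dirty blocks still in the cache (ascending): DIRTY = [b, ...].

0: R B3 -> L0 miss  d=-]
1: R B2 -> L2 miss  d=-]
2: R B5 -> L2 miss  d=-]
3: W B5 -> L2 hit  d=D]
4: R B8 -> L2 miss wb->B5  d=-]
5: R B8 -> L2 hit  d=-]
6: R B0 -> L0 miss  d=-]
7: R B8 -> L2 hit  d=-]
8: W B8 -> L2 hit  d=D]
9: R B8 -> L2 hit  d=D]
10: R B7 -> L1 miss  d=-]
11: R B3 -> L0 miss  d=-]
12: R B6 -> L0 miss  d=-]
13: R B4 -> L1 miss  d=-]
14: W B4 -> L1 hit  d=D]

DIRTY = [4, 8]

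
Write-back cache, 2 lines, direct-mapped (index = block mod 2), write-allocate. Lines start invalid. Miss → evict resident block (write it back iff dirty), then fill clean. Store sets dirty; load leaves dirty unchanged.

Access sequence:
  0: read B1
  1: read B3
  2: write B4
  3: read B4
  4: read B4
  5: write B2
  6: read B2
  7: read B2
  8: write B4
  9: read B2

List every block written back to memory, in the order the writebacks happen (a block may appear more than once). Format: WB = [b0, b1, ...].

0: R B1 -> L1 miss  d=-]
1: R B3 -> L1 miss  d=-]
2: W B4 -> L0 miss  d=D]
3: R B4 -> L0 hit  d=D]
4: R B4 -> L0 hit  d=D]
5: W B2 -> L0 miss wb->B4  d=D]
6: R B2 -> L0 hit  d=D]
7: R B2 -> L0 hit  d=D]
8: W B4 -> L0 miss wb->B2  d=D]
9: R B2 -> L0 miss wb->B4  d=-]

WB = [4, 2, 4]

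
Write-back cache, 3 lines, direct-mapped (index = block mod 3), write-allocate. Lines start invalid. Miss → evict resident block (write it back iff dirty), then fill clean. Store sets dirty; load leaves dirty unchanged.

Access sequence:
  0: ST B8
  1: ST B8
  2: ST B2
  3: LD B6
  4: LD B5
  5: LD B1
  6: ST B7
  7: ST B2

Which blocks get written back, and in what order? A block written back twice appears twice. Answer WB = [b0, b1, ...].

WB = [8, 2]

  0 | W B8 → L2 miss [D]
  1 | W B8 → L2 hit [D]
  2 | W B2 → L2 miss wb→B8 [D]
  3 | R B6 → L0 miss [-]
  4 | R B5 → L2 miss wb→B2 [-]
  5 | R B1 → L1 miss [-]
  6 | W B7 → L1 miss [D]
  7 | W B2 → L2 miss [D]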